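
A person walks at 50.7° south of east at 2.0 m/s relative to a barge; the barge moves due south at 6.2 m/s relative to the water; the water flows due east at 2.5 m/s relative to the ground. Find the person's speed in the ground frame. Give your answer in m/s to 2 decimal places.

8.61 m/s

In east/north components (m/s): person relative to barge = (1.267, -1.548); barge relative to water = (0.000, -6.200); water relative to ground = (2.500, 0.000).
Sum = (3.767, -7.748) m/s.
Speed = |(3.767, -7.748)| = 8.615 m/s.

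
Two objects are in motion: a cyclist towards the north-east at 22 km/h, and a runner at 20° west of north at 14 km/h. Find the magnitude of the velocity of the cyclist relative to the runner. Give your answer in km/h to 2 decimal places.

20.49 km/h

Taking east as x and north as y: cyclist velocity = (15.556, 15.556) km/h; runner velocity = (-4.788, 13.156) km/h.
Velocity of cyclist relative to runner = (15.556, 15.556) − (-4.788, 13.156) = (20.345, 2.401) km/h.
Magnitude = |(20.345, 2.401)| = 20.486 km/h.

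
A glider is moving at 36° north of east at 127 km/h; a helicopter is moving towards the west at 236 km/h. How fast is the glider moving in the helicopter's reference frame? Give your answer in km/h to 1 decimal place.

346.9 km/h

Taking east as x and north as y: glider velocity = (102.745, 74.649) km/h; helicopter velocity = (-236.000, 0.000) km/h.
Velocity of glider relative to helicopter = (102.745, 74.649) − (-236.000, 0.000) = (338.745, 74.649) km/h.
Magnitude = |(338.745, 74.649)| = 346.873 km/h.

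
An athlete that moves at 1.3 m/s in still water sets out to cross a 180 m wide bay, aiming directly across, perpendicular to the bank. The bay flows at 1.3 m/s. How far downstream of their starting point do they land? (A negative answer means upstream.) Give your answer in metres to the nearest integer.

180 m

Perpendicular speed = 1.300 m/s; crossing time = 180 / 1.300 = 138.462 s.
Net downstream speed = 1.300 m/s.
Drift = 1.300 × 138.462 = 180.000 m (downstream).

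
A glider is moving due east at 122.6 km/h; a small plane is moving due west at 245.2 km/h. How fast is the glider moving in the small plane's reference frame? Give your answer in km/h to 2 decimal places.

367.80 km/h

Taking east as x and north as y: glider velocity = (122.600, 0.000) km/h; small plane velocity = (-245.200, 0.000) km/h.
Velocity of glider relative to small plane = (122.600, 0.000) − (-245.200, 0.000) = (367.800, 0.000) km/h.
Magnitude = |(367.800, 0.000)| = 367.800 km/h.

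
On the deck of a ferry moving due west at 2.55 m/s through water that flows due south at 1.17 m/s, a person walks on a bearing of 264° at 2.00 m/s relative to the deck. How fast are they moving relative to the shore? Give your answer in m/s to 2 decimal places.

In east/north components (m/s): person relative to ferry = (-1.989, -0.209); ferry relative to water = (-2.550, 0.000); water relative to ground = (0.000, -1.170).
Sum = (-4.539, -1.379) m/s.
Speed = |(-4.539, -1.379)| = 4.744 m/s.

4.74 m/s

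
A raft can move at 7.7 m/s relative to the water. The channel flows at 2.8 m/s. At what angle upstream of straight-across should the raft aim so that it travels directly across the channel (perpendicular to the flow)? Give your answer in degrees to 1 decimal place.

21.3°

To cancel the current, the upstream component of the raft's velocity must equal the flow: 7.7 sin θ = 2.8.
sin θ = 2.8 / 7.7 = 0.3636.
θ = arcsin(0.3636) = 21.324°.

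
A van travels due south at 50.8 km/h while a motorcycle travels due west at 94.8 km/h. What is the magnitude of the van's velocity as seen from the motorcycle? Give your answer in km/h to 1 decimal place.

Taking east as x and north as y: van velocity = (0.000, -50.800) km/h; motorcycle velocity = (-94.800, 0.000) km/h.
Velocity of van relative to motorcycle = (0.000, -50.800) − (-94.800, 0.000) = (94.800, -50.800) km/h.
Magnitude = |(94.800, -50.800)| = 107.553 km/h.

107.6 km/h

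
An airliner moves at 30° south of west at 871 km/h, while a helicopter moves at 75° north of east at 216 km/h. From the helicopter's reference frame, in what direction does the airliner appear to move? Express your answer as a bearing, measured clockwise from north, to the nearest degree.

Taking east as x and north as y: airliner velocity = (-754.308, -435.500) km/h; helicopter velocity = (55.905, 208.640) km/h.
Velocity of airliner relative to helicopter = (-754.308, -435.500) − (55.905, 208.640) = (-810.213, -644.140) km/h.
Bearing = atan2(-810.21, -644.14) = 231.51° clockwise from north.

232°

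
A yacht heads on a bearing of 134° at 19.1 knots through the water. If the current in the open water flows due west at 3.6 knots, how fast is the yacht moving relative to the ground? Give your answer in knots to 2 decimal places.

Taking east as x and north as y: velocity relative to the water = (13.739, -13.268) knots; the water relative to ground = (-3.600, 0.000) knots.
Velocity relative to ground = (13.739, -13.268) + (-3.600, 0.000) = (10.139, -13.268) knots.
Speed = |(10.139, -13.268)| = 16.699 knots.

16.70 knots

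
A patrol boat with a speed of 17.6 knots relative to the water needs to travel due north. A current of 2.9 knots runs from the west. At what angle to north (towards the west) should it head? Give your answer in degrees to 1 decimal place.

The current pushes perpendicular to the desired track; the heading must have a component into the current equal to 2.9 knots: 17.6 sin θ = 2.9.
sin θ = 0.1648, so θ = 9.484°.

9.5°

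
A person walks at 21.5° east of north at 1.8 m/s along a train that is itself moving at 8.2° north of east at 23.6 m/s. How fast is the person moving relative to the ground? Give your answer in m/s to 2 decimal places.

24.54 m/s

Taking east as x and north as y: train velocity = (23.359, 3.366) m/s; person velocity relative to train = (0.660, 1.675) m/s.
Velocity relative to ground = (23.359, 3.366) + (0.660, 1.675) = (24.018, 5.041) m/s.
Speed = |(24.018, 5.041)| = 24.542 m/s.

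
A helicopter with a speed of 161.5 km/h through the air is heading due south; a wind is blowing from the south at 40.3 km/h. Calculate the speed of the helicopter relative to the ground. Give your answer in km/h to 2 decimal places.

Taking east as x and north as y: velocity relative to the air = (0.000, -161.500) km/h; the air relative to ground = (0.000, 40.300) km/h.
Velocity relative to ground = (0.000, -161.500) + (0.000, 40.300) = (0.000, -121.200) km/h.
Speed = |(0.000, -121.200)| = 121.200 km/h.

121.20 km/h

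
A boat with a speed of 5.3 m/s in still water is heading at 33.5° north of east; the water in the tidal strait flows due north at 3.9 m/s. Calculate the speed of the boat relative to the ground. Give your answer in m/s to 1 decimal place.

Taking east as x and north as y: velocity relative to the water = (4.420, 2.925) m/s; the water relative to ground = (0.000, 3.900) m/s.
Velocity relative to ground = (4.420, 2.925) + (0.000, 3.900) = (4.420, 6.825) m/s.
Speed = |(4.420, 6.825)| = 8.131 m/s.

8.1 m/s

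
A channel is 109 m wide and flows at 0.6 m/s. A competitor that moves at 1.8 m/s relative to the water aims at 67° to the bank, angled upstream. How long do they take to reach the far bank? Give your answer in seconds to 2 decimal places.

65.79 s

The component of the competitor's velocity perpendicular to the bank is 1.8 × sin 67° = 1.657 m/s.
Only the cross-stream component determines the crossing time; the current contributes nothing perpendicular to the bank.
Time = 109 / 1.657 = 65.785 s.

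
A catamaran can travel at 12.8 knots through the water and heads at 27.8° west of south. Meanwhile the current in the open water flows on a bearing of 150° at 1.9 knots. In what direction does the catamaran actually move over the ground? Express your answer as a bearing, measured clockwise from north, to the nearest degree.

201°

Taking east as x and north as y: velocity relative to the water = (-5.970, -11.323) knots; the water relative to ground = (0.950, -1.645) knots.
Velocity relative to ground = (-5.970, -11.323) + (0.950, -1.645) = (-5.020, -12.968) knots.
Bearing = atan2(-5.02, -12.97) = 201.16° clockwise from north.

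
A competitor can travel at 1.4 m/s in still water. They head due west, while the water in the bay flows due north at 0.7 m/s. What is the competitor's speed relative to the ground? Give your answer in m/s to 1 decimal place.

Taking east as x and north as y: velocity relative to the water = (-1.400, 0.000) m/s; the water relative to ground = (0.000, 0.700) m/s.
Velocity relative to ground = (-1.400, 0.000) + (0.000, 0.700) = (-1.400, 0.700) m/s.
Speed = |(-1.400, 0.700)| = 1.565 m/s.

1.6 m/s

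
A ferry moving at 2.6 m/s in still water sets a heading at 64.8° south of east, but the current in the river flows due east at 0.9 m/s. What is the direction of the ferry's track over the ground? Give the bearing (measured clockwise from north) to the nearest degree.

Taking east as x and north as y: velocity relative to the water = (1.107, -2.353) m/s; the water relative to ground = (0.900, 0.000) m/s.
Velocity relative to ground = (1.107, -2.353) + (0.900, 0.000) = (2.007, -2.353) m/s.
Bearing = atan2(2.01, -2.35) = 139.53° clockwise from north.

140°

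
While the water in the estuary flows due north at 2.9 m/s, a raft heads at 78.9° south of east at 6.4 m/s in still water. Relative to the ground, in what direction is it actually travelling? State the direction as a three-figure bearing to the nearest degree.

Taking east as x and north as y: velocity relative to the water = (1.232, -6.280) m/s; the water relative to ground = (0.000, 2.900) m/s.
Velocity relative to ground = (1.232, -6.280) + (0.000, 2.900) = (1.232, -3.380) m/s.
Bearing = atan2(1.23, -3.38) = 159.97° clockwise from north.

160°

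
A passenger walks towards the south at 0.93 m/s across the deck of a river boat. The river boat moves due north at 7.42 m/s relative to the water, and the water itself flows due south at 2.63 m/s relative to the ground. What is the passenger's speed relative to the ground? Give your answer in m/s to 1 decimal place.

In east/north components (m/s): passenger relative to river boat = (0.000, -0.930); river boat relative to water = (0.000, 7.420); water relative to ground = (0.000, -2.630).
Sum = (0.000, 3.860) m/s.
Speed = |(0.000, 3.860)| = 3.860 m/s.

3.9 m/s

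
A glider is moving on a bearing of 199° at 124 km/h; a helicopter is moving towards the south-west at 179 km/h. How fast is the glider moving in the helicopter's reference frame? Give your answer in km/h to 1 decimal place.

86.7 km/h

Taking east as x and north as y: glider velocity = (-40.370, -117.244) km/h; helicopter velocity = (-126.572, -126.572) km/h.
Velocity of glider relative to helicopter = (-40.370, -117.244) − (-126.572, -126.572) = (86.202, 9.328) km/h.
Magnitude = |(86.202, 9.328)| = 86.705 km/h.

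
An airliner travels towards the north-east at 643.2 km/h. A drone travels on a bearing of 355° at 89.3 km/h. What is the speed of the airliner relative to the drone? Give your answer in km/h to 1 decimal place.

589.8 km/h

Taking east as x and north as y: airliner velocity = (454.811, 454.811) km/h; drone velocity = (-7.783, 88.960) km/h.
Velocity of airliner relative to drone = (454.811, 454.811) − (-7.783, 88.960) = (462.594, 365.851) km/h.
Magnitude = |(462.594, 365.851)| = 589.780 km/h.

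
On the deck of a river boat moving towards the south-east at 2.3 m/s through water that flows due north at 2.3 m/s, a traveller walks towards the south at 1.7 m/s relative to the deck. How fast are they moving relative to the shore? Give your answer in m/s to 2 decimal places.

In east/north components (m/s): traveller relative to river boat = (0.000, -1.700); river boat relative to water = (1.626, -1.626); water relative to ground = (0.000, 2.300).
Sum = (1.626, -1.026) m/s.
Speed = |(1.626, -1.026)| = 1.923 m/s.

1.92 m/s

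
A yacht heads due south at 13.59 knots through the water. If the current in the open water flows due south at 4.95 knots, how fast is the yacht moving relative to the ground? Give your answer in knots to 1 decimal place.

Taking east as x and north as y: velocity relative to the water = (0.000, -13.590) knots; the water relative to ground = (0.000, -4.950) knots.
Velocity relative to ground = (0.000, -13.590) + (0.000, -4.950) = (0.000, -18.540) knots.
Speed = |(0.000, -18.540)| = 18.540 knots.

18.5 knots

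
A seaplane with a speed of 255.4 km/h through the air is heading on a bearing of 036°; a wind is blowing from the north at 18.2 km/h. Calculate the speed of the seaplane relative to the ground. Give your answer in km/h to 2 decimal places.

Taking east as x and north as y: velocity relative to the air = (150.120, 206.623) km/h; the air relative to ground = (0.000, -18.200) km/h.
Velocity relative to ground = (150.120, 206.623) + (0.000, -18.200) = (150.120, 188.423) km/h.
Speed = |(150.120, 188.423)| = 240.914 km/h.

240.91 km/h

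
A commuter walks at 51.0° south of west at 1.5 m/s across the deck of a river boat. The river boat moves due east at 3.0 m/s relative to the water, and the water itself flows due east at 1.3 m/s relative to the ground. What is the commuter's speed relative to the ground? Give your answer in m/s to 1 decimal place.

3.6 m/s

In east/north components (m/s): commuter relative to river boat = (-0.944, -1.166); river boat relative to water = (3.000, 0.000); water relative to ground = (1.300, 0.000).
Sum = (3.356, -1.166) m/s.
Speed = |(3.356, -1.166)| = 3.553 m/s.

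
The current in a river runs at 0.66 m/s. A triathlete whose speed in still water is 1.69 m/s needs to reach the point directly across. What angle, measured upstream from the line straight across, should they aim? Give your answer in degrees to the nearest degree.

To cancel the current, the upstream component of the triathlete's velocity must equal the flow: 1.69 sin θ = 0.66.
sin θ = 0.66 / 1.69 = 0.3905.
θ = arcsin(0.3905) = 22.988°.

23°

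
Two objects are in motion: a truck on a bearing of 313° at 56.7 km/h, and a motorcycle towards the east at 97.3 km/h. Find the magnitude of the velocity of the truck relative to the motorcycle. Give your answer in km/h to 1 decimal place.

Taking east as x and north as y: truck velocity = (-41.468, 38.669) km/h; motorcycle velocity = (97.300, 0.000) km/h.
Velocity of truck relative to motorcycle = (-41.468, 38.669) − (97.300, 0.000) = (-138.768, 38.669) km/h.
Magnitude = |(-138.768, 38.669)| = 144.055 km/h.

144.1 km/h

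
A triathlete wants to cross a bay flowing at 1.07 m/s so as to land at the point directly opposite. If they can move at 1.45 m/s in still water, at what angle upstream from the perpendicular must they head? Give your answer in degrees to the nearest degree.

To cancel the current, the upstream component of the triathlete's velocity must equal the flow: 1.45 sin θ = 1.07.
sin θ = 1.07 / 1.45 = 0.7379.
θ = arcsin(0.7379) = 47.555°.

48°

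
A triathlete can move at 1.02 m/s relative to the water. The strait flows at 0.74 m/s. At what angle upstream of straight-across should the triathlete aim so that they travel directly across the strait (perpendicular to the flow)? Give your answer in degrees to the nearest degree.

47°

To cancel the current, the upstream component of the triathlete's velocity must equal the flow: 1.02 sin θ = 0.74.
sin θ = 0.74 / 1.02 = 0.7255.
θ = arcsin(0.7255) = 46.510°.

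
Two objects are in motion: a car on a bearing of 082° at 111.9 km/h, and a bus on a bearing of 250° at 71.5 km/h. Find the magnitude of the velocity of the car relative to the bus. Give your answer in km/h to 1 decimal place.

Taking east as x and north as y: car velocity = (110.811, 15.573) km/h; bus velocity = (-67.188, -24.454) km/h.
Velocity of car relative to bus = (110.811, 15.573) − (-67.188, -24.454) = (177.999, 40.028) km/h.
Magnitude = |(177.999, 40.028)| = 182.444 km/h.

182.4 km/h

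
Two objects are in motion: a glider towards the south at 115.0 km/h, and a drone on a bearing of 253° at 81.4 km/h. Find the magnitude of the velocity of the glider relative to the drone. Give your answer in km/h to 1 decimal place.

119.9 km/h

Taking east as x and north as y: glider velocity = (0.000, -115.000) km/h; drone velocity = (-77.843, -23.799) km/h.
Velocity of glider relative to drone = (0.000, -115.000) − (-77.843, -23.799) = (77.843, -91.201) km/h.
Magnitude = |(77.843, -91.201)| = 119.905 km/h.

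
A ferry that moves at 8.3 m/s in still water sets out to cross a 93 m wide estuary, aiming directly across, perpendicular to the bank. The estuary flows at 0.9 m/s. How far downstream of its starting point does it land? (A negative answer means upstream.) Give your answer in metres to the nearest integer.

10 m

Perpendicular speed = 8.300 m/s; crossing time = 93 / 8.300 = 11.205 s.
Net downstream speed = 0.900 m/s.
Drift = 0.900 × 11.205 = 10.084 m (downstream).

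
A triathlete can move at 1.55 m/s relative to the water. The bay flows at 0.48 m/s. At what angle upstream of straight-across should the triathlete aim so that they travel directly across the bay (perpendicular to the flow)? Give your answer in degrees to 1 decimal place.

To cancel the current, the upstream component of the triathlete's velocity must equal the flow: 1.55 sin θ = 0.48.
sin θ = 0.48 / 1.55 = 0.3097.
θ = arcsin(0.3097) = 18.040°.

18.0°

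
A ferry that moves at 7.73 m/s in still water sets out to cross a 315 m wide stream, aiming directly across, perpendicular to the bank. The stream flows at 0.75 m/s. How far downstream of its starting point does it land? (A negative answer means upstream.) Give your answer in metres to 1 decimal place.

Perpendicular speed = 7.730 m/s; crossing time = 315 / 7.730 = 40.750 s.
Net downstream speed = 0.750 m/s.
Drift = 0.750 × 40.750 = 30.563 m (downstream).

30.6 m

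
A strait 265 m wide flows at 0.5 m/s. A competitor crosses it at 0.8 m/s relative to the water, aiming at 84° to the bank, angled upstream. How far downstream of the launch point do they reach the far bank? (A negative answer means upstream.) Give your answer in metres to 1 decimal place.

138.7 m

Perpendicular speed = 0.796 m/s; crossing time = 265 / 0.796 = 333.075 s.
Net downstream speed = 0.416 m/s.
Drift = 0.416 × 333.075 = 138.685 m (downstream).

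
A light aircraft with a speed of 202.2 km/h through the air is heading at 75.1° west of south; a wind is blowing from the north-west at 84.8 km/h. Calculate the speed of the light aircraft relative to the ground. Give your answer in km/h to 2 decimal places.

175.72 km/h

Taking east as x and north as y: velocity relative to the air = (-195.401, -51.992) km/h; the air relative to ground = (59.963, -59.963) km/h.
Velocity relative to ground = (-195.401, -51.992) + (59.963, -59.963) = (-135.439, -111.955) km/h.
Speed = |(-135.439, -111.955)| = 175.720 km/h.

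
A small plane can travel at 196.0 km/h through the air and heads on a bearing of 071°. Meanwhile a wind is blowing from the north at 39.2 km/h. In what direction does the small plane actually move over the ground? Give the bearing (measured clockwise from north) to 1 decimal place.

082.4°

Taking east as x and north as y: velocity relative to the air = (185.322, 63.811) km/h; the air relative to ground = (0.000, -39.200) km/h.
Velocity relative to ground = (185.322, 63.811) + (0.000, -39.200) = (185.322, 24.611) km/h.
Bearing = atan2(185.32, 24.61) = 82.44° clockwise from north.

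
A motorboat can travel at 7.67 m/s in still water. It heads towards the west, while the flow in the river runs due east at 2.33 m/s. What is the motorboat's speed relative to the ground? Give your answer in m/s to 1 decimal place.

5.3 m/s

Taking east as x and north as y: velocity relative to the water = (-7.670, 0.000) m/s; the water relative to ground = (2.330, 0.000) m/s.
Velocity relative to ground = (-7.670, 0.000) + (2.330, 0.000) = (-5.340, 0.000) m/s.
Speed = |(-5.340, 0.000)| = 5.340 m/s.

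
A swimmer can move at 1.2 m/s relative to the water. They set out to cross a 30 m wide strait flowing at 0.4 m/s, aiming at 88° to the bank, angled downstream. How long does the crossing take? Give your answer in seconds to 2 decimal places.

The component of the swimmer's velocity perpendicular to the bank is 1.2 × sin 88° = 1.199 m/s.
The current is parallel to the bank, so it does not affect the crossing time.
Time = 30 / 1.199 = 25.015 s.

25.02 s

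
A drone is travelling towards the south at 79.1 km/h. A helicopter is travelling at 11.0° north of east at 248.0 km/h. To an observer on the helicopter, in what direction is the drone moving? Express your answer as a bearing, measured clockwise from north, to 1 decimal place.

Taking east as x and north as y: drone velocity = (0.000, -79.100) km/h; helicopter velocity = (243.444, 47.321) km/h.
Velocity of drone relative to helicopter = (0.000, -79.100) − (243.444, 47.321) = (-243.444, -126.421) km/h.
Bearing = atan2(-243.44, -126.42) = 242.56° clockwise from north.

242.6°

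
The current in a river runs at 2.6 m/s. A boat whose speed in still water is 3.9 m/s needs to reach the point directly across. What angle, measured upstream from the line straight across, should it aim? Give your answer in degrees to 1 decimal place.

41.8°

To cancel the current, the upstream component of the boat's velocity must equal the flow: 3.9 sin θ = 2.6.
sin θ = 2.6 / 3.9 = 0.6667.
θ = arcsin(0.6667) = 41.810°.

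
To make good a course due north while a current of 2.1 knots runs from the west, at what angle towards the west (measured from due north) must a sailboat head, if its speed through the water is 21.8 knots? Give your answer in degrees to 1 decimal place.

5.5°

The current pushes perpendicular to the desired track; the heading must have a component into the current equal to 2.1 knots: 21.8 sin θ = 2.1.
sin θ = 0.0963, so θ = 5.528°.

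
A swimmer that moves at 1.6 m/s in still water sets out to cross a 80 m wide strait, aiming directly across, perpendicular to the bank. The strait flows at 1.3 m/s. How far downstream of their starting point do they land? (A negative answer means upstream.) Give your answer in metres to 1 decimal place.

65.0 m

Perpendicular speed = 1.600 m/s; crossing time = 80 / 1.600 = 50.000 s.
Net downstream speed = 1.300 m/s.
Drift = 1.300 × 50.000 = 65.000 m (downstream).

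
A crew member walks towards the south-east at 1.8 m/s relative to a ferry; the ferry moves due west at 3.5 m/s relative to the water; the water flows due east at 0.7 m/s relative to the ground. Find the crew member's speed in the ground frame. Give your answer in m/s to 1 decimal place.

2.0 m/s

In east/north components (m/s): crew member relative to ferry = (1.273, -1.273); ferry relative to water = (-3.500, 0.000); water relative to ground = (0.700, 0.000).
Sum = (-1.527, -1.273) m/s.
Speed = |(-1.527, -1.273)| = 1.988 m/s.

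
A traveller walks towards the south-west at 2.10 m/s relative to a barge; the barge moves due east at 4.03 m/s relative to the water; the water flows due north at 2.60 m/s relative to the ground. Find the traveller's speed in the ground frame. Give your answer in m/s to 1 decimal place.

In east/north components (m/s): traveller relative to barge = (-1.485, -1.485); barge relative to water = (4.030, 0.000); water relative to ground = (0.000, 2.600).
Sum = (2.545, 1.115) m/s.
Speed = |(2.545, 1.115)| = 2.779 m/s.

2.8 m/s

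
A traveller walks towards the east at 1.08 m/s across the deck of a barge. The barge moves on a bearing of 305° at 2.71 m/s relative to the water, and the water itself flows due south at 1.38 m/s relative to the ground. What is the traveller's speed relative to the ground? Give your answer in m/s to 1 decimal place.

In east/north components (m/s): traveller relative to barge = (1.080, 0.000); barge relative to water = (-2.220, 1.554); water relative to ground = (0.000, -1.380).
Sum = (-1.140, 0.174) m/s.
Speed = |(-1.140, 0.174)| = 1.153 m/s.

1.2 m/s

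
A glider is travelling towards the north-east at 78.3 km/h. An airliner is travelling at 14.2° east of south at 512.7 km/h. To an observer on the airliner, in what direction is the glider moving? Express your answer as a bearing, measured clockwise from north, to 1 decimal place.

Taking east as x and north as y: glider velocity = (55.366, 55.366) km/h; airliner velocity = (125.769, -497.035) km/h.
Velocity of glider relative to airliner = (55.366, 55.366) − (125.769, -497.035) = (-70.403, 552.401) km/h.
Bearing = atan2(-70.40, 552.40) = 352.74° clockwise from north.

352.7°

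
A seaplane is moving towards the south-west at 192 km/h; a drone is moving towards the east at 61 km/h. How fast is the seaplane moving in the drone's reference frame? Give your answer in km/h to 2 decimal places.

Taking east as x and north as y: seaplane velocity = (-135.765, -135.765) km/h; drone velocity = (61.000, 0.000) km/h.
Velocity of seaplane relative to drone = (-135.765, -135.765) − (61.000, 0.000) = (-196.765, -135.765) km/h.
Magnitude = |(-196.765, -135.765)| = 239.057 km/h.

239.06 km/h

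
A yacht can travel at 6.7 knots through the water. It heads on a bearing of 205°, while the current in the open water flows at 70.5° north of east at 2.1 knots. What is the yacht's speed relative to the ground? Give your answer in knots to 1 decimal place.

4.6 knots

Taking east as x and north as y: velocity relative to the water = (-2.832, -6.072) knots; the water relative to ground = (0.701, 1.980) knots.
Velocity relative to ground = (-2.832, -6.072) + (0.701, 1.980) = (-2.131, -4.093) knots.
Speed = |(-2.131, -4.093)| = 4.614 knots.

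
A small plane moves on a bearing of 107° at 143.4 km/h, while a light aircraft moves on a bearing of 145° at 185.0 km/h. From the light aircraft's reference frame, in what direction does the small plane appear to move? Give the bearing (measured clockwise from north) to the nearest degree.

016°

Taking east as x and north as y: small plane velocity = (137.134, -41.926) km/h; light aircraft velocity = (106.112, -151.543) km/h.
Velocity of small plane relative to light aircraft = (137.134, -41.926) − (106.112, -151.543) = (31.022, 109.617) km/h.
Bearing = atan2(31.02, 109.62) = 15.80° clockwise from north.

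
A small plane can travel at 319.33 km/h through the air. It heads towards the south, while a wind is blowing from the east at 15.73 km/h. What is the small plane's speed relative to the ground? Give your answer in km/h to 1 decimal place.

319.7 km/h

Taking east as x and north as y: velocity relative to the air = (0.000, -319.330) km/h; the air relative to ground = (-15.730, 0.000) km/h.
Velocity relative to ground = (0.000, -319.330) + (-15.730, 0.000) = (-15.730, -319.330) km/h.
Speed = |(-15.730, -319.330)| = 319.717 km/h.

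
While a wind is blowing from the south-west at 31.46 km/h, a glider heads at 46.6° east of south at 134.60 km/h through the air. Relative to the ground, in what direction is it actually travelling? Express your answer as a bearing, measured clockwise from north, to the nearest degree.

Taking east as x and north as y: velocity relative to the air = (97.797, -92.482) km/h; the air relative to ground = (22.246, 22.246) km/h.
Velocity relative to ground = (97.797, -92.482) + (22.246, 22.246) = (120.043, -70.236) km/h.
Bearing = atan2(120.04, -70.24) = 120.33° clockwise from north.

120°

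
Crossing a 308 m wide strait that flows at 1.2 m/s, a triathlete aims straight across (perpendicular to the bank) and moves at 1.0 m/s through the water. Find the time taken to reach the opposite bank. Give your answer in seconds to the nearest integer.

The component of the triathlete's velocity perpendicular to the bank is 1.0 m/s.
Only the cross-stream component determines the crossing time; the current contributes nothing perpendicular to the bank.
Time = 308 / 1.000 = 308.000 s.

308 s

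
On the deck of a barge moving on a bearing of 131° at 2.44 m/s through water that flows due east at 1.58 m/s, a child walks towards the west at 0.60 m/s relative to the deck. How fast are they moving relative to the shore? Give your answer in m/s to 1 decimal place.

In east/north components (m/s): child relative to barge = (-0.600, 0.000); barge relative to water = (1.841, -1.601); water relative to ground = (1.580, 0.000).
Sum = (2.821, -1.601) m/s.
Speed = |(2.821, -1.601)| = 3.244 m/s.

3.2 m/s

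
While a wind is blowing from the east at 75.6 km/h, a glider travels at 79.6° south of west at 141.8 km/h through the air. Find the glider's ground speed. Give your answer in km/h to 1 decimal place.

172.3 km/h

Taking east as x and north as y: velocity relative to the air = (-25.598, -139.470) km/h; the air relative to ground = (-75.600, 0.000) km/h.
Velocity relative to ground = (-25.598, -139.470) + (-75.600, 0.000) = (-101.198, -139.470) km/h.
Speed = |(-101.198, -139.470)| = 172.316 km/h.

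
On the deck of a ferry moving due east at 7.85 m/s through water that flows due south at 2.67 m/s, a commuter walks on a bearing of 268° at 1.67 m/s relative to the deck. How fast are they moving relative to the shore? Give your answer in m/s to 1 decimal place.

6.8 m/s

In east/north components (m/s): commuter relative to ferry = (-1.669, -0.058); ferry relative to water = (7.850, 0.000); water relative to ground = (0.000, -2.670).
Sum = (6.181, -2.728) m/s.
Speed = |(6.181, -2.728)| = 6.756 m/s.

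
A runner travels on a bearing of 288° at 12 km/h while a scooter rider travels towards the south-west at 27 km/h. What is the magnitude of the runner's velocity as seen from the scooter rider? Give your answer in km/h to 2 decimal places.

24.06 km/h

Taking east as x and north as y: runner velocity = (-11.413, 3.708) km/h; scooter rider velocity = (-19.092, -19.092) km/h.
Velocity of runner relative to scooter rider = (-11.413, 3.708) − (-19.092, -19.092) = (7.679, 22.800) km/h.
Magnitude = |(7.679, 22.800)| = 24.059 km/h.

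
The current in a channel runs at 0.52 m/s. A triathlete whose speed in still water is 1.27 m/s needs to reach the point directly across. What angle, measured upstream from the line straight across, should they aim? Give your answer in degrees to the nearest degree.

24°

To cancel the current, the upstream component of the triathlete's velocity must equal the flow: 1.27 sin θ = 0.52.
sin θ = 0.52 / 1.27 = 0.4094.
θ = arcsin(0.4094) = 24.170°.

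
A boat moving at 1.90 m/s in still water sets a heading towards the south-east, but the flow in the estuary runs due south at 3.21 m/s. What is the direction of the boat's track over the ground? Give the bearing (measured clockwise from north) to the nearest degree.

164°

Taking east as x and north as y: velocity relative to the water = (1.344, -1.344) m/s; the water relative to ground = (0.000, -3.210) m/s.
Velocity relative to ground = (1.344, -1.344) + (0.000, -3.210) = (1.344, -4.554) m/s.
Bearing = atan2(1.34, -4.55) = 163.56° clockwise from north.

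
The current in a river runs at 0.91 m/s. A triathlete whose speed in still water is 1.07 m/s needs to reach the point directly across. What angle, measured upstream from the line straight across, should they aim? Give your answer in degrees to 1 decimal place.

To cancel the current, the upstream component of the triathlete's velocity must equal the flow: 1.07 sin θ = 0.91.
sin θ = 0.91 / 1.07 = 0.8505.
θ = arcsin(0.8505) = 58.263°.

58.3°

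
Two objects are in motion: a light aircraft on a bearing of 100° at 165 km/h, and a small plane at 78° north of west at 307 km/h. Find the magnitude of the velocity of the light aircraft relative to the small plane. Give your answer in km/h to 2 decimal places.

Taking east as x and north as y: light aircraft velocity = (162.493, -28.652) km/h; small plane velocity = (-63.829, 300.291) km/h.
Velocity of light aircraft relative to small plane = (162.493, -28.652) − (-63.829, 300.291) = (226.322, -328.943) km/h.
Magnitude = |(226.322, -328.943)| = 399.281 km/h.

399.28 km/h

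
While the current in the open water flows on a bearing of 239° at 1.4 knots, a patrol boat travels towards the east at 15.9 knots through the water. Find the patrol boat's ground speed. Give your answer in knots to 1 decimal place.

14.7 knots

Taking east as x and north as y: velocity relative to the water = (15.900, 0.000) knots; the water relative to ground = (-1.200, -0.721) knots.
Velocity relative to ground = (15.900, 0.000) + (-1.200, -0.721) = (14.700, -0.721) knots.
Speed = |(14.700, -0.721)| = 14.718 knots.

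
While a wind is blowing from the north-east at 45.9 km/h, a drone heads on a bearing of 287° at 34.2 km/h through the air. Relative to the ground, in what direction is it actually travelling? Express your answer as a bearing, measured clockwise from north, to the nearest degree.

251°

Taking east as x and north as y: velocity relative to the air = (-32.706, 9.999) km/h; the air relative to ground = (-32.456, -32.456) km/h.
Velocity relative to ground = (-32.706, 9.999) + (-32.456, -32.456) = (-65.162, -22.457) km/h.
Bearing = atan2(-65.16, -22.46) = 250.98° clockwise from north.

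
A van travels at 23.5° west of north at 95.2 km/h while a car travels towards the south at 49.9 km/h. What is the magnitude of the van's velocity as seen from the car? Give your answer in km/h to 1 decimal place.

Taking east as x and north as y: van velocity = (-37.961, 87.304) km/h; car velocity = (0.000, -49.900) km/h.
Velocity of van relative to car = (-37.961, 87.304) − (0.000, -49.900) = (-37.961, 137.204) km/h.
Magnitude = |(-37.961, 137.204)| = 142.359 km/h.

142.4 km/h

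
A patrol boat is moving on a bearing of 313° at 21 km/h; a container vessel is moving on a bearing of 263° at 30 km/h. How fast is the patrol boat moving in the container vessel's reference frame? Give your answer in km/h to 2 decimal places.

23.05 km/h

Taking east as x and north as y: patrol boat velocity = (-15.358, 14.322) km/h; container vessel velocity = (-29.776, -3.656) km/h.
Velocity of patrol boat relative to container vessel = (-15.358, 14.322) − (-29.776, -3.656) = (14.418, 17.978) km/h.
Magnitude = |(14.418, 17.978)| = 23.045 km/h.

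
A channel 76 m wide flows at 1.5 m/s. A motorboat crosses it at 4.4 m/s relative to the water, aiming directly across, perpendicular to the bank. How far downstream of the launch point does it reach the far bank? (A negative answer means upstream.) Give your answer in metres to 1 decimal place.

25.9 m

Perpendicular speed = 4.400 m/s; crossing time = 76 / 4.400 = 17.273 s.
Net downstream speed = 1.500 m/s.
Drift = 1.500 × 17.273 = 25.909 m (downstream).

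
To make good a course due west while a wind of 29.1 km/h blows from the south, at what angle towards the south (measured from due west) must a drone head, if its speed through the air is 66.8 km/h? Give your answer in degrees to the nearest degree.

The wind pushes perpendicular to the desired track; the heading must have a component into the wind equal to 29.1 km/h: 66.8 sin θ = 29.1.
sin θ = 0.4356, so θ = 25.825°.

26°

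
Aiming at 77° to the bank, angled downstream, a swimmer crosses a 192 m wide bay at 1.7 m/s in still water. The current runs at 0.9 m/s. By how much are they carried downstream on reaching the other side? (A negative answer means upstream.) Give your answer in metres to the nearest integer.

149 m

Perpendicular speed = 1.656 m/s; crossing time = 192 / 1.656 = 115.912 s.
Net downstream speed = 1.282 m/s.
Drift = 1.282 × 115.912 = 148.647 m (downstream).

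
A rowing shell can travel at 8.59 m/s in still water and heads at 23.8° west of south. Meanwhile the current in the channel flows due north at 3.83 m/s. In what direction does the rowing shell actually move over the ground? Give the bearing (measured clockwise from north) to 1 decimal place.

Taking east as x and north as y: velocity relative to the water = (-3.466, -7.860) m/s; the water relative to ground = (0.000, 3.830) m/s.
Velocity relative to ground = (-3.466, -7.860) + (0.000, 3.830) = (-3.466, -4.030) m/s.
Bearing = atan2(-3.47, -4.03) = 220.70° clockwise from north.

220.7°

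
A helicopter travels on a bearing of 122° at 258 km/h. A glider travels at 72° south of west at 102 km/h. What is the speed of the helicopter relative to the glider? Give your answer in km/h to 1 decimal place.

Taking east as x and north as y: helicopter velocity = (218.796, -136.719) km/h; glider velocity = (-31.520, -97.008) km/h.
Velocity of helicopter relative to glider = (218.796, -136.719) − (-31.520, -97.008) = (250.316, -39.711) km/h.
Magnitude = |(250.316, -39.711)| = 253.447 km/h.

253.4 km/h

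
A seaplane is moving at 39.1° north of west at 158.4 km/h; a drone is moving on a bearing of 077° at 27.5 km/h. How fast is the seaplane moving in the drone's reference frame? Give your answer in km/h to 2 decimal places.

176.63 km/h

Taking east as x and north as y: seaplane velocity = (-122.926, 99.899) km/h; drone velocity = (26.795, 6.186) km/h.
Velocity of seaplane relative to drone = (-122.926, 99.899) − (26.795, 6.186) = (-149.721, 93.713) km/h.
Magnitude = |(-149.721, 93.713)| = 176.631 km/h.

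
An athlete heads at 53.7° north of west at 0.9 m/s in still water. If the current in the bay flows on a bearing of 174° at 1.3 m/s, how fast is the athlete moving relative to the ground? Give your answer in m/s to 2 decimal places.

0.69 m/s

Taking east as x and north as y: velocity relative to the water = (-0.533, 0.725) m/s; the water relative to ground = (0.136, -1.293) m/s.
Velocity relative to ground = (-0.533, 0.725) + (0.136, -1.293) = (-0.397, -0.568) m/s.
Speed = |(-0.397, -0.568)| = 0.693 m/s.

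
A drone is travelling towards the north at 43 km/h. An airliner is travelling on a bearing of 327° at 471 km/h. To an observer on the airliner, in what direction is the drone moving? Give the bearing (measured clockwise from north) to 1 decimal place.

Taking east as x and north as y: drone velocity = (0.000, 43.000) km/h; airliner velocity = (-256.525, 395.014) km/h.
Velocity of drone relative to airliner = (0.000, 43.000) − (-256.525, 395.014) = (256.525, -352.014) km/h.
Bearing = atan2(256.52, -352.01) = 143.92° clockwise from north.

143.9°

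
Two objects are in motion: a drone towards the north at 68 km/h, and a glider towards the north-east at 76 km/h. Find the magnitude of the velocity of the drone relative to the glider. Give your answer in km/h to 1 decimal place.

Taking east as x and north as y: drone velocity = (0.000, 68.000) km/h; glider velocity = (53.740, 53.740) km/h.
Velocity of drone relative to glider = (0.000, 68.000) − (53.740, 53.740) = (-53.740, 14.260) km/h.
Magnitude = |(-53.740, 14.260)| = 55.600 km/h.

55.6 km/h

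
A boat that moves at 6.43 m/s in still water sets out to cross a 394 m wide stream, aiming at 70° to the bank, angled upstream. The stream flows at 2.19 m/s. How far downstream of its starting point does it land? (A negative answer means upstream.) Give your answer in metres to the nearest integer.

-1 m

Perpendicular speed = 6.042 m/s; crossing time = 394 / 6.042 = 65.208 s.
Net downstream speed = -0.009 m/s.
Drift = -0.009 × 65.208 = -0.599 m (upstream).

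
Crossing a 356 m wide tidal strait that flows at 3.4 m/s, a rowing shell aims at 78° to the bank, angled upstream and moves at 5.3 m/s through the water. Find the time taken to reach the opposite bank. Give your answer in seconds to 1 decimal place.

68.7 s

The component of the rowing shell's velocity perpendicular to the bank is 5.3 × sin 78° = 5.184 m/s.
The current is parallel to the bank, so it does not affect the crossing time.
Time = 356 / 5.184 = 68.670 s.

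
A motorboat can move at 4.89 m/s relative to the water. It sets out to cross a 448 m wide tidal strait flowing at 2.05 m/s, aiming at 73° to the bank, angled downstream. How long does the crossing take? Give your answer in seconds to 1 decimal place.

95.8 s

The component of the motorboat's velocity perpendicular to the bank is 4.89 × sin 73° = 4.676 m/s.
Only the cross-stream component determines the crossing time; the current contributes nothing perpendicular to the bank.
Time = 448 / 4.676 = 95.802 s.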